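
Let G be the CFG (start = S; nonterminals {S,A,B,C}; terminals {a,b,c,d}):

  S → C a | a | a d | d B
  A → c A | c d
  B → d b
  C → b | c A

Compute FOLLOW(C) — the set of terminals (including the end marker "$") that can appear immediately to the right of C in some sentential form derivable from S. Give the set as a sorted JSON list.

Compute FIRST by fixpoint:
round 1:
  A via A→c A: +{c}
  B via B→d b: +{d}
  C via C→b: +{b}
  C via C→c A: +{c}
  S via S→C a: +{b,c}
  S via S→a: +{a}
  S via S→d B: +{d}
  FIRST[S]={a,b,c,d}  FIRST[A]={c}  FIRST[B]={d}  FIRST[C]={b,c}
round 2: — fixpoint
  FIRST[S]={a,b,c,d}  FIRST[A]={c}  FIRST[B]={d}  FIRST[C]={b,c}

FOLLOW sets:
initialize: $ ∈ FOLLOW(S)
round 1:
  S→C a: FOLLOW(C) ⊇ FIRST(a) = {a}; new: +{a}
  S→d B: FOLLOW(B) ⊇ FOLLOW(S) ⊇ {$}; new: +{$}
  FOLLOW[S]={$}  FOLLOW[A]={}  FOLLOW[B]={$}  FOLLOW[C]={a}
round 2:
  C→c A: FOLLOW(A) ⊇ FOLLOW(C) ⊇ {a}; new: +{a}
  FOLLOW[S]={$}  FOLLOW[A]={a}  FOLLOW[B]={$}  FOLLOW[C]={a}
round 3: done
  FOLLOW[S]={$}  FOLLOW[A]={a}  FOLLOW[B]={$}  FOLLOW[C]={a}

FOLLOW(C) = ["a"]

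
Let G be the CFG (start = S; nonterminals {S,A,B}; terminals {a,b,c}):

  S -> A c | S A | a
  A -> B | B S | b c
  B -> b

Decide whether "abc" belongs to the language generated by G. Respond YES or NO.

CNF form of G:
  S -> A T1 | S A | a
  A -> B S | T0 T1 | b
  B -> b
  T0 -> b
  T1 -> c

Fill CYK table bottom-up:
  T[0,0] 'a' = {S}
  T[1,1] 'b' = {A,B,T0}  orig:{A,B}
  T[2,2] 'c' = {T1}  orig:{}
  T[0,1] 'ab' = {S}
  T[1,2] 'bc' = {A,S}
  T[0,2] 'abc' = {S}

S ∈ T[0,2] ⇒ YES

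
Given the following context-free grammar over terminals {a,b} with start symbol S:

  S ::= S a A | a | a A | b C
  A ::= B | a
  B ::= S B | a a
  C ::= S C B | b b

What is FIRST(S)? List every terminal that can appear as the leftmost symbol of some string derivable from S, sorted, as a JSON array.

FIRST sets, iterate to fixpoint:
[1]
  A via A→a: +{a}
  B via B→a a: +{a}
  C via C→b b: +{b}
  S via S→a: +{a}
  S via S→b C: +{b}
  FIRST[S]={a,b}  FIRST[A]={a}  FIRST[B]={a}  FIRST[C]={b}
[2]
  B via B→S B: +{b}
  C via C→S C B: +{a}
  FIRST[S]={a,b}  FIRST[A]={a}  FIRST[B]={a,b}  FIRST[C]={a,b}
[3]
  A via A→B: +{b}
  FIRST[S]={a,b}  FIRST[A]={a,b}  FIRST[B]={a,b}  FIRST[C]={a,b}
[4] done
  FIRST[S]={a,b}  FIRST[A]={a,b}  FIRST[B]={a,b}  FIRST[C]={a,b}

FIRST(S) = ["a", "b"]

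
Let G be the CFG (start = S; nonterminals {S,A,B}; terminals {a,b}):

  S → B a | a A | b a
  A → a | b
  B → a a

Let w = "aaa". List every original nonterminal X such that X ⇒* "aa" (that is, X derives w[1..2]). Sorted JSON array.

CNF form of G:
  S -> B T0 | T0 A | T1 T0
  A -> a | b
  B -> T0 T0
  T0 -> a
  T1 -> b

CYK fill (cells [i..j] with 1 ≤ i ≤ j ≤ 2 only):
  [1..1]={A,T0}  "a"  orig:{A}
  [2..2]={A,T0}  "a"  orig:{A}
  [1..2]={B,S}  "aa"

Original NTs in T[1,2] deriving "aa": ["B", "S"]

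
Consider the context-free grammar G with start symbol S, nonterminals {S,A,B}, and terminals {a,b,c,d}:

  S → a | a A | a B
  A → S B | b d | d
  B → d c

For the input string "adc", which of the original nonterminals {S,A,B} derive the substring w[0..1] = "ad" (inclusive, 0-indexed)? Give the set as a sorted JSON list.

Convert to CNF:
  S -> T3 A | T3 B | a
  A -> S B | T0 T1 | d
  B -> T1 T2
  T0 -> b
  T1 -> d
  T2 -> c
  T3 -> a

CYK fill (cells [i..j] with 0 ≤ i ≤ j ≤ 1 only):
  [0..0]={S,T3}  "a"  orig:{S}
  [1..1]={A,T1}  "d"  orig:{A}
  [0..1]={S}  "ad"

Original NTs in T[0,1] deriving "ad": ["S"]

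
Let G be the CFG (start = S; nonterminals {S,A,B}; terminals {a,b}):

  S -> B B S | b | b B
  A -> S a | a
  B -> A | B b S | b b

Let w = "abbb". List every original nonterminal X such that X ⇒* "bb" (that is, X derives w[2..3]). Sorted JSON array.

CNF form of G:
  S -> B X3 | T1 B | b
  A -> S T0 | a
  B -> B X2 | S T0 | T1 T1 | a
  T0 -> a
  T1 -> b
  X2 -> T1 S
  X3 -> B S

Fill CYK table bottom-up, restricted to cells inside w[2..3]:
  [2..2]={S,T1}  "b"  orig:{S}
  [3..3]={S,T1}  "b"  orig:{S}
  [2..3]={B,X2}  "bb"  orig:{B}

Original NTs in T[2,3] deriving "bb": ["B"]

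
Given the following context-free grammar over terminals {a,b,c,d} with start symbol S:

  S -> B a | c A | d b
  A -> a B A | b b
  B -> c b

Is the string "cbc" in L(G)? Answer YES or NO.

CNF form of G:
  S -> B T0 | T2 A | T3 T1
  A -> T0 X4 | T1 T1
  B -> T2 T1
  T0 -> a
  T1 -> b
  T2 -> c
  T3 -> d
  X4 -> B A

CYK table (by increasing span):
  T[0,0] 'c' = {T2}  orig:{}
  T[1,1] 'b' = {T1}  orig:{}
  T[2,2] 'c' = {T2}  orig:{}
  T[0,1] 'cb' = {B}
  T[1,2] 'bc' = ∅
  T[0,2] 'cbc' = ∅

S ∉ T[0,2] ⇒ NO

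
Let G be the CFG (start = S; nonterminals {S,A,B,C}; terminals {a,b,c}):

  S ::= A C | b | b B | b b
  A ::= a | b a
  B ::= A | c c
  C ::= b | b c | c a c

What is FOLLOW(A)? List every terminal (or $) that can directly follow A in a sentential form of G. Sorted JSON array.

FIRST sets, iterate to fixpoint:
[1]
  A via A→a: +{a}
  A via A→b a: +{b}
  B via B→A: +{a,b}
  B via B→c c: +{c}
  C via C→b: +{b}
  C via C→c a c: +{c}
  S via S→A C: +{a,b}
  S: {a,b}  A: {a,b}  B: {a,b,c}  C: {b,c}
[2] done
  S: {a,b}  A: {a,b}  B: {a,b,c}  C: {b,c}

FOLLOW sets:
seed FOLLOW(S) with $
[1]
  S→A C: FOLLOW(A) ⊇ FIRST(C) = {b,c}; new: +{b,c}
  S→A C: FOLLOW(C) ⊇ FOLLOW(S) ⊇ {$}; new: +{$}
  S→b B: FOLLOW(B) ⊇ FOLLOW(S) ⊇ {$}; new: +{$}
  FOLLOW(S)={$}  FOLLOW(A)={b,c}  FOLLOW(B)={$}  FOLLOW(C)={$}
[2]
  B→A: FOLLOW(A) ⊇ FOLLOW(B) ⊇ {$}; new: +{$}
  FOLLOW(S)={$}  FOLLOW(A)={$,b,c}  FOLLOW(B)={$}  FOLLOW(C)={$}
[3] — fixpoint
  FOLLOW(S)={$}  FOLLOW(A)={$,b,c}  FOLLOW(B)={$}  FOLLOW(C)={$}

FOLLOW(A) = ["$", "b", "c"]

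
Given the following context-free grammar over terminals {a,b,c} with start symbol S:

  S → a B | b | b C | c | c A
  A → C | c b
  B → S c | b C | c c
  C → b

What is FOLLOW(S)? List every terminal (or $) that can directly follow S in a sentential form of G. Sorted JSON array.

FIRST sets, iterate to fixpoint:
pass 1:
  A via A→c b: +{c}
  B via B→b C: +{b}
  B via B→c c: +{c}
  C via C→b: +{b}
  S via S→a B: +{a}
  S via S→b: +{b}
  S via S→c: +{c}
  FIRST(S)={a,b,c}  FIRST(A)={c}  FIRST(B)={b,c}  FIRST(C)={b}
pass 2:
  A via A→C: +{b}
  B via B→S c: +{a}
  FIRST(S)={a,b,c}  FIRST(A)={b,c}  FIRST(B)={a,b,c}  FIRST(C)={b}
pass 3: (no change)
  FIRST(S)={a,b,c}  FIRST(A)={b,c}  FIRST(B)={a,b,c}  FIRST(C)={b}

FOLLOW iteration:
seed FOLLOW(S) with $
iter 1:
  B→S c: FOLLOW(S) ⊇ FIRST(c) = {c}; new: +{c}
  S→a B: FOLLOW(B) ⊇ FOLLOW(S) ⊇ {$,c}; new: +{$,c}
  S→b C: FOLLOW(C) ⊇ FOLLOW(S) ⊇ {$,c}; new: +{$,c}
  S→c A: FOLLOW(A) ⊇ FOLLOW(S) ⊇ {$,c}; new: +{$,c}
  FOLLOW(S)={$,c}  FOLLOW(A)={$,c}  FOLLOW(B)={$,c}  FOLLOW(C)={$,c}
iter 2: done
  FOLLOW(S)={$,c}  FOLLOW(A)={$,c}  FOLLOW(B)={$,c}  FOLLOW(C)={$,c}

FOLLOW(S) = ["$", "c"]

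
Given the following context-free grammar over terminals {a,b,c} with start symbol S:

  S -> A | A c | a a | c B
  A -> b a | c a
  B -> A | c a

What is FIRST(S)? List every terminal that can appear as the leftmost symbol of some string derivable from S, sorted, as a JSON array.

Compute FIRST by fixpoint:
[1]
  A via A→b a: +{b}
  A via A→c a: +{c}
  B via B→A: +{b,c}
  S via S→A: +{b,c}
  S via S→a a: +{a}
  FIRST(S)={a,b,c}  FIRST(A)={b,c}  FIRST(B)={b,c}
[2] done
  FIRST(S)={a,b,c}  FIRST(A)={b,c}  FIRST(B)={b,c}

FIRST(S) = ["a", "b", "c"]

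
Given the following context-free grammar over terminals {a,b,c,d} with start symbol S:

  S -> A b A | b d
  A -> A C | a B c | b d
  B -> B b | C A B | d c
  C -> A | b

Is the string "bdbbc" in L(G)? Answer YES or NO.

Convert to CNF:
  S -> A X7 | T2 T3
  A -> A C | T0 X4 | T2 T3
  B -> B T2 | C X5 | T3 T1
  C -> A C | T0 X6 | T2 T3 | b
  T0 -> a
  T1 -> c
  T2 -> b
  T3 -> d
  X4 -> B T1
  X5 -> A B
  X6 -> B T1
  X7 -> T2 A

CYK table (by increasing span):
  cell(0,0) b: {C,T2}  orig:{C}
  cell(1,1) d: {T3}  orig:{}
  cell(2,2) b: {C,T2}  orig:{C}
  cell(3,3) b: {C,T2}  orig:{C}
  cell(4,4) c: {T1}  orig:{}
  cell(0,1) bd: {A,C,S}
  cell(1,2) db: ∅
  cell(2,3) bb: ∅
  cell(3,4) bc: ∅
  cell(0,2) bdb: {A,C}
  cell(1,3) dbb: ∅
  cell(2,4) bbc: ∅
  cell(0,3) bdbb: {A,C}
  cell(1,4) dbbc: ∅
  cell(0,4) bdbbc: ∅

S ∉ T[0,4] ⇒ NO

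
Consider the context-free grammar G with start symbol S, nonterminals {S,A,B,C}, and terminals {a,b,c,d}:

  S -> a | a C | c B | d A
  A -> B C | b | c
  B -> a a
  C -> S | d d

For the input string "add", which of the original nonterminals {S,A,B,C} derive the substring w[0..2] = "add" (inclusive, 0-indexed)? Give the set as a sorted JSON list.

CNF form of G:
  S -> T0 C | T1 B | T2 A | a
  A -> B C | b | c
  B -> T0 T0
  C -> T0 C | T1 B | T2 A | T2 T2 | a
  T0 -> a
  T1 -> c
  T2 -> d

Fill CYK table bottom-up — only the sub-triangle for w[0..2]:
  [0..0]={C,S,T0}  "a"  orig:{C,S}
  [1..1]={T2}  "d"  orig:{}
  [2..2]={T2}  "d"  orig:{}
  [0..1]=∅  "ad"
  [1..2]={C}  "dd"
  [0..2]={C,S}  "add"

Original NTs in T[0,2] deriving "add": ["C", "S"]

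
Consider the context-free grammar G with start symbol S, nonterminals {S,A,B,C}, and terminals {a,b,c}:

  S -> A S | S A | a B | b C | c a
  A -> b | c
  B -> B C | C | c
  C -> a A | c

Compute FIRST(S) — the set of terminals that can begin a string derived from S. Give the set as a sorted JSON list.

Compute FIRST by fixpoint:
iter 1:
  A via A→b: +{b}
  A via A→c: +{c}
  B via B→c: +{c}
  C via C→a A: +{a}
  C via C→c: +{c}
  S via S→A S: +{b,c}
  S via S→a B: +{a}
  S: {a,b,c}  A: {b,c}  B: {c}  C: {a,c}
iter 2:
  B via B→C: +{a}
  S: {a,b,c}  A: {b,c}  B: {a,c}  C: {a,c}
iter 3: (no change)
  S: {a,b,c}  A: {b,c}  B: {a,c}  C: {a,c}

FIRST(S) = ["a", "b", "c"]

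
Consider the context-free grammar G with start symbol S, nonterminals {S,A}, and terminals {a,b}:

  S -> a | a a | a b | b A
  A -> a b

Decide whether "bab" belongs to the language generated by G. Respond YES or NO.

CNF form of G:
  S -> T0 T0 | T0 T1 | T1 A | a
  A -> T0 T1
  T0 -> a
  T1 -> b

CYK fill:
  [0..0]={T1}  "b"  orig:{}
  [1..1]={S,T0}  "a"  orig:{S}
  [2..2]={T1}  "b"  orig:{}
  [0..1]=∅  "ba"
  [1..2]={A,S}  "ab"
  [0..2]={S}  "bab"

S ∈ T[0,2] ⇒ YES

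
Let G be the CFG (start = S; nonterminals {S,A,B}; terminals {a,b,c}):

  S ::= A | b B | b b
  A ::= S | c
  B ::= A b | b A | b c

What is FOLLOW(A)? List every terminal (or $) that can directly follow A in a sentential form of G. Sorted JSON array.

FIRST sets, iterate to fixpoint:
[1]
  A via A→c: +{c}
  B via B→A b: +{c}
  B via B→b A: +{b}
  S via S→A: +{c}
  S via S→b B: +{b}
  FIRST(S)={b,c}  FIRST(A)={c}  FIRST(B)={b,c}
[2]
  A via A→S: +{b}
  FIRST(S)={b,c}  FIRST(A)={b,c}  FIRST(B)={b,c}
[3] — fixpoint
  FIRST(S)={b,c}  FIRST(A)={b,c}  FIRST(B)={b,c}

FOLLOW sets:
initialize: $ ∈ FOLLOW(S)
iter 1:
  B→A b: FOLLOW(A) ⊇ FIRST(b) = {b}; new: +{b}
  S→A: FOLLOW(A) ⊇ FOLLOW(S) ⊇ {$}; new: +{$}
  S→b B: FOLLOW(B) ⊇ FOLLOW(S) ⊇ {$}; new: +{$}
  FOLLOW(S)={$}  FOLLOW(A)={$,b}  FOLLOW(B)={$}
iter 2:
  A→S: FOLLOW(S) ⊇ FOLLOW(A) ⊇ {$,b}; new: +{b}
  S→b B: FOLLOW(B) ⊇ FOLLOW(S) ⊇ {$,b}; new: +{b}
  FOLLOW(S)={$,b}  FOLLOW(A)={$,b}  FOLLOW(B)={$,b}
iter 3: — fixpoint
  FOLLOW(S)={$,b}  FOLLOW(A)={$,b}  FOLLOW(B)={$,b}

FOLLOW(A) = ["$", "b"]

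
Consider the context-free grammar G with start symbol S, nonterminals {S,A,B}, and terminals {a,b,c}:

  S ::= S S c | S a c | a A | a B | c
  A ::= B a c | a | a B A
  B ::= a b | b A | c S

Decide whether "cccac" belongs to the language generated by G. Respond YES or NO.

Convert to CNF:
  S -> S X5 | S X6 | T0 A | T0 B | c
  A -> B X3 | T0 X4 | a
  B -> T0 T2 | T1 S | T2 A
  T0 -> a
  T1 -> c
  T2 -> b
  X3 -> T0 T1
  X4 -> B A
  X5 -> S T1
  X6 -> T0 T1

CYK table (by increasing span):
  cell(0,0) c: {S,T1}  orig:{S}
  cell(1,1) c: {S,T1}  orig:{S}
  cell(2,2) c: {S,T1}  orig:{S}
  cell(3,3) a: {A,T0}  orig:{A}
  cell(4,4) c: {S,T1}  orig:{S}
  cell(0,1) cc: {B,X5}  orig:{B}
  cell(1,2) cc: {B,X5}  orig:{B}
  cell(2,3) ca: ∅
  cell(3,4) ac: {X3,X6}  orig:{}
  cell(0,2) ccc: {S}
  cell(1,3) cca: {X4}  orig:{}
  cell(2,4) cac: {S}
  cell(0,3) ccca: ∅
  cell(1,4) ccac: {A,B}
  cell(0,4) cccac: {S}

S ∈ T[0,4] ⇒ YES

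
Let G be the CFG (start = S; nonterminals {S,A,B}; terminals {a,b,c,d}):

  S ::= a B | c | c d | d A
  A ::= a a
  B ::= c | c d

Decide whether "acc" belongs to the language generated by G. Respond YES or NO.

CNF form of G:
  S -> T0 B | T1 T2 | T2 A | c
  A -> T0 T0
  B -> T1 T2 | c
  T0 -> a
  T1 -> c
  T2 -> d

Fill CYK table bottom-up:
  cell(0,0) a: {T0}  orig:{}
  cell(1,1) c: {B,S,T1}  orig:{B,S}
  cell(2,2) c: {B,S,T1}  orig:{B,S}
  cell(0,1) ac: {S}
  cell(1,2) cc: ∅
  cell(0,2) acc: ∅

S ∉ T[0,2] ⇒ NO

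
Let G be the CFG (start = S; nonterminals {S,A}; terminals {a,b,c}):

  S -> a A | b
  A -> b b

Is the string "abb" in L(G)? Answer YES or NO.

CNF form of G:
  S -> T1 A | b
  A -> T0 T0
  T0 -> b
  T1 -> a

Fill CYK table bottom-up:
  [0..0]={T1}  "a"  orig:{}
  [1..1]={S,T0}  "b"  orig:{S}
  [2..2]={S,T0}  "b"  orig:{S}
  [0..1]=∅  "ab"
  [1..2]={A}  "bb"
  [0..2]={S}  "abb"

S ∈ T[0,2] ⇒ YES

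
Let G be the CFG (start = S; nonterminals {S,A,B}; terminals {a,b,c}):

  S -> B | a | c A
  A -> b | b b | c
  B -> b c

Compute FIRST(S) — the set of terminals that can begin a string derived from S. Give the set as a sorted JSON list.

FIRST iteration:
round 1:
  A via A→b: +{b}
  A via A→c: +{c}
  B via B→b c: +{b}
  S via S→B: +{b}
  S via S→a: +{a}
  S via S→c A: +{c}
  FIRST[S]={a,b,c}  FIRST[A]={b,c}  FIRST[B]={b}
round 2: — fixpoint
  FIRST[S]={a,b,c}  FIRST[A]={b,c}  FIRST[B]={b}

FIRST(S) = ["a", "b", "c"]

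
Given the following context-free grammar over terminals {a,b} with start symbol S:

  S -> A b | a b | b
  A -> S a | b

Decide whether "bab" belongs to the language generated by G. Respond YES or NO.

Convert to CNF:
  S -> A T1 | T0 T1 | b
  A -> S T0 | b
  T0 -> a
  T1 -> b

CYK fill:
  T[0,0] 'b' = {A,S,T1}  orig:{A,S}
  T[1,1] 'a' = {T0}  orig:{}
  T[2,2] 'b' = {A,S,T1}  orig:{A,S}
  T[0,1] 'ba' = {A}
  T[1,2] 'ab' = {S}
  T[0,2] 'bab' = {S}

S ∈ T[0,2] ⇒ YES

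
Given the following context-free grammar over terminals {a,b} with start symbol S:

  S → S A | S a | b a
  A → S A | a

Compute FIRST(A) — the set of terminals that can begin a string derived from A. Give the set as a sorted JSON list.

FIRST iteration:
iter 1:
  A via A→a: +{a}
  S via S→b a: +{b}
  FIRST[S]={b}  FIRST[A]={a}
iter 2:
  A via A→S A: +{b}
  FIRST[S]={b}  FIRST[A]={a,b}
iter 3: (no change)
  FIRST[S]={b}  FIRST[A]={a,b}

FIRST(A) = ["a", "b"]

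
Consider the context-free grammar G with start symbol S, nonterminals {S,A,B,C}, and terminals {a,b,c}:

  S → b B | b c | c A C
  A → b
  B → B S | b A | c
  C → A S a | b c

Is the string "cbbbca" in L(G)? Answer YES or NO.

CNF form of G:
  S -> T0 B | T0 T2 | T2 X4
  A -> b
  B -> B S | T0 A | c
  C -> A X3 | T0 T2
  T0 -> b
  T1 -> a
  T2 -> c
  X3 -> S T1
  X4 -> A C

Fill CYK table bottom-up:
  T[0,0] 'c' = {B,T2}  orig:{B}
  T[1,1] 'b' = {A,T0}  orig:{A}
  T[2,2] 'b' = {A,T0}  orig:{A}
  T[3,3] 'b' = {A,T0}  orig:{A}
  T[4,4] 'c' = {B,T2}  orig:{B}
  T[5,5] 'a' = {T1}  orig:{}
  T[0,1] 'cb' = ∅
  T[1,2] 'bb' = {B}
  T[2,3] 'bb' = {B}
  T[3,4] 'bc' = {C,S}
  T[4,5] 'ca' = ∅
  T[0,2] 'cbb' = ∅
  T[1,3] 'bbb' = {S}
  T[2,4] 'bbc' = {X4}  orig:{}
  T[3,5] 'bca' = {X3}  orig:{}
  T[0,3] 'cbbb' = {B}
  T[1,4] 'bbbc' = {B}
  T[2,5] 'bbca' = {C}
  T[0,4] 'cbbbc' = ∅
  T[1,5] 'bbbca' = {X4}  orig:{}
  T[0,5] 'cbbbca' = {S}

S ∈ T[0,5] ⇒ YES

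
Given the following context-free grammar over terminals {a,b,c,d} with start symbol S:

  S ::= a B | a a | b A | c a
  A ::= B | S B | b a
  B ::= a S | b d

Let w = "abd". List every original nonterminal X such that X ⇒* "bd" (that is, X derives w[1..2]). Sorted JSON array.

CNF form of G:
  S -> T0 B | T0 T0 | T1 A | T3 T0
  A -> S B | T0 S | T1 T0 | T1 T2
  B -> T0 S | T1 T2
  T0 -> a
  T1 -> b
  T2 -> d
  T3 -> c

Fill CYK table bottom-up (cells [i..j] with 1 ≤ i ≤ j ≤ 2 only):
  T[1,1] 'b' = {T1}  orig:{}
  T[2,2] 'd' = {T2}  orig:{}
  T[1,2] 'bd' = {A,B}

Original NTs in T[1,2] deriving "bd": ["A", "B"]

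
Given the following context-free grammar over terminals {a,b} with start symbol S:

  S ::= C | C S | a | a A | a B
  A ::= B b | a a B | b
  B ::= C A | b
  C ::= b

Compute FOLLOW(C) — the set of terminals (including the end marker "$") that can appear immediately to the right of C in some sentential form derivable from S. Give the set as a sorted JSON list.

FIRST iteration:
round 1:
  A via A→a a B: +{a}
  A via A→b: +{b}
  B via B→b: +{b}
  C via C→b: +{b}
  S via S→C: +{b}
  S via S→a: +{a}
  S: {a,b}  A: {a,b}  B: {b}  C: {b}
round 2: — fixpoint
  S: {a,b}  A: {a,b}  B: {b}  C: {b}

FOLLOW sets:
FOLLOW(S) := {$}
[1]
  A→B b: FOLLOW(B) ⊇ FIRST(b) = {b}; new: +{b}
  B→C A: FOLLOW(C) ⊇ FIRST(A) = {a,b}; new: +{a,b}
  B→C A: FOLLOW(A) ⊇ FOLLOW(B) ⊇ {b}; new: +{b}
  S→C: FOLLOW(C) ⊇ FOLLOW(S) ⊇ {$}; new: +{$}
  S→a A: FOLLOW(A) ⊇ FOLLOW(S) ⊇ {$}; new: +{$}
  S→a B: FOLLOW(B) ⊇ FOLLOW(S) ⊇ {$}; new: +{$}
  S: {$}  A: {$,b}  B: {$,b}  C: {$,a,b}
[2] (stable)
  S: {$}  A: {$,b}  B: {$,b}  C: {$,a,b}

FOLLOW(C) = ["$", "a", "b"]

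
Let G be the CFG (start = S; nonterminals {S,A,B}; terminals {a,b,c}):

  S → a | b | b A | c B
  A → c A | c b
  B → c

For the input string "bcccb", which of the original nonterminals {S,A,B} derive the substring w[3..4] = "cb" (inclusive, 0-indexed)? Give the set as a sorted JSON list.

Convert to CNF:
  S -> T0 B | T1 A | a | b
  A -> T0 A | T0 T1
  B -> c
  T0 -> c
  T1 -> b

Fill CYK table bottom-up (cells [i..j] with 3 ≤ i ≤ j ≤ 4 only):
  T[3,3] 'c' = {B,T0}  orig:{B}
  T[4,4] 'b' = {S,T1}  orig:{S}
  T[3,4] 'cb' = {A}

Original NTs in T[3,4] deriving "cb": ["A"]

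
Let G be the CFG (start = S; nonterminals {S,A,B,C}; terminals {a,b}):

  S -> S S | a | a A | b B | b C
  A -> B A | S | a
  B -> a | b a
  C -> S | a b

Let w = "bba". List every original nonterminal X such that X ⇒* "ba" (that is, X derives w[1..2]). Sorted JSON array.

CNF form of G:
  S -> S S | T0 A | T1 B | T1 C | a
  A -> B A | S S | T0 A | T1 B | T1 C | a
  B -> T1 T0 | a
  C -> S S | T0 A | T0 T1 | T1 B | T1 C | a
  T0 -> a
  T1 -> b

CYK fill, restricted to cells inside w[1..2]:
  [1..1]={T1}  "b"  orig:{}
  [2..2]={A,B,C,S,T0}  "a"  orig:{A,B,C,S}
  [1..2]={A,B,C,S}  "ba"

Original NTs in T[1,2] deriving "ba": ["A", "B", "C", "S"]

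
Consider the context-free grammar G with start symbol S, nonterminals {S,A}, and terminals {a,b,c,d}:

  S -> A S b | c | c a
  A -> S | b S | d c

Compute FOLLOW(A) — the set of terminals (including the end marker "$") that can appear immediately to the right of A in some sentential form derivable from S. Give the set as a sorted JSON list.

FIRST sets, iterate to fixpoint:
pass 1:
  A via A→b S: +{b}
  A via A→d c: +{d}
  S via S→A S b: +{b,d}
  S via S→c: +{c}
  FIRST(S)={b,c,d}  FIRST(A)={b,d}
pass 2:
  A via A→S: +{c}
  FIRST(S)={b,c,d}  FIRST(A)={b,c,d}
pass 3: (no change)
  FIRST(S)={b,c,d}  FIRST(A)={b,c,d}

Compute FOLLOW by fixpoint:
seed FOLLOW(S) with $
round 1:
  S→A S b: FOLLOW(A) ⊇ FIRST(S) = {b,c,d}; new: +{b,c,d}
  S→A S b: FOLLOW(S) ⊇ FIRST(b) = {b}; new: +{b}
  FOLLOW[S]={$,b}  FOLLOW[A]={b,c,d}
round 2:
  A→S: FOLLOW(S) ⊇ FOLLOW(A) ⊇ {b,c,d}; new: +{c,d}
  FOLLOW[S]={$,b,c,d}  FOLLOW[A]={b,c,d}
round 3: done
  FOLLOW[S]={$,b,c,d}  FOLLOW[A]={b,c,d}

FOLLOW(A) = ["b", "c", "d"]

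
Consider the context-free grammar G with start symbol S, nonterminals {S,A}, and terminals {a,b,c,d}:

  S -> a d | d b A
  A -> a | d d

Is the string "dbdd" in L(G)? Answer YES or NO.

CNF form of G:
  S -> T0 X3 | T1 T0
  A -> T0 T0 | a
  T0 -> d
  T1 -> a
  T2 -> b
  X3 -> T2 A

CYK fill:
  [0..0]={T0}  "d"  orig:{}
  [1..1]={T2}  "b"  orig:{}
  [2..2]={T0}  "d"  orig:{}
  [3..3]={T0}  "d"  orig:{}
  [0..1]=∅  "db"
  [1..2]=∅  "bd"
  [2..3]={A}  "dd"
  [0..2]=∅  "dbd"
  [1..3]={X3}  "bdd"  orig:{}
  [0..3]={S}  "dbdd"

S ∈ T[0,3] ⇒ YES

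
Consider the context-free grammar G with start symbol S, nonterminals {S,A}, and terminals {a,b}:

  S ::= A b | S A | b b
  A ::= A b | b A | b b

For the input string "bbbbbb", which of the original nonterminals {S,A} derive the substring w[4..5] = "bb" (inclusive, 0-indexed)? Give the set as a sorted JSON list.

CNF form of G:
  S -> A T0 | S A | T0 T0
  A -> A T0 | T0 A | T0 T0
  T0 -> b

CYK fill — only the sub-triangle for w[4..5]:
  cell(4,4) b: {T0}  orig:{}
  cell(5,5) b: {T0}  orig:{}
  cell(4,5) bb: {A,S}

Original NTs in T[4,5] deriving "bb": ["A", "S"]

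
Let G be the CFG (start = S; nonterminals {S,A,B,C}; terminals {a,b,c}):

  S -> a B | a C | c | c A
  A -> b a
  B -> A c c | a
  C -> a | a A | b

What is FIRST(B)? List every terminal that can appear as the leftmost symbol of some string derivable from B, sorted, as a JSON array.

Compute FIRST by fixpoint:
[1]
  A via A→b a: +{b}
  B via B→A c c: +{b}
  B via B→a: +{a}
  C via C→a: +{a}
  C via C→b: +{b}
  S via S→a B: +{a}
  S via S→c: +{c}
  S: {a,c}  A: {b}  B: {a,b}  C: {a,b}
[2] done
  S: {a,c}  A: {b}  B: {a,b}  C: {a,b}

FIRST(B) = ["a", "b"]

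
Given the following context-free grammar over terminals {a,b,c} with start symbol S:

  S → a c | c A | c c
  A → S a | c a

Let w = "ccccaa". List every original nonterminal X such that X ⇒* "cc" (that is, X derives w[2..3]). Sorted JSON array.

CNF form of G:
  S -> T0 T1 | T1 A | T1 T1
  A -> S T0 | T1 T0
  T0 -> a
  T1 -> c

CYK table (by increasing span) (cells [i..j] with 2 ≤ i ≤ j ≤ 3 only):
  T[2,2] 'c' = {T1}  orig:{}
  T[3,3] 'c' = {T1}  orig:{}
  T[2,3] 'cc' = {S}

Original NTs in T[2,3] deriving "cc": ["S"]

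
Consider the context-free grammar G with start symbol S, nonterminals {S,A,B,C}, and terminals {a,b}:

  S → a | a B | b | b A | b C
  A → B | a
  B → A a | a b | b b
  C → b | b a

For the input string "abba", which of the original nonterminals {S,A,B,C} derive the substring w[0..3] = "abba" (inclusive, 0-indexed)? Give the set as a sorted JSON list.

CNF form of G:
  S -> T0 B | T1 A | T1 C | a | b
  A -> A T0 | T0 T1 | T1 T1 | a
  B -> A T0 | T0 T1 | T1 T1
  C -> T1 T0 | b
  T0 -> a
  T1 -> b

Fill CYK table bottom-up, restricted to cells inside w[0..3]:
  cell(0,0) a: {A,S,T0}  orig:{A,S}
  cell(1,1) b: {C,S,T1}  orig:{C,S}
  cell(2,2) b: {C,S,T1}  orig:{C,S}
  cell(3,3) a: {A,S,T0}  orig:{A,S}
  cell(0,1) ab: {A,B}
  cell(1,2) bb: {A,B,S}
  cell(2,3) ba: {C,S}
  cell(0,2) abb: {S}
  cell(1,3) bba: {A,B,S}
  cell(0,3) abba: {S}

Original NTs in T[0,3] deriving "abba": ["S"]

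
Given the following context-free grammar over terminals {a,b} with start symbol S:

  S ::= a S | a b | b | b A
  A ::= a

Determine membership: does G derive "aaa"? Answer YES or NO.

Convert to CNF:
  S -> T0 S | T0 T1 | T1 A | b
  A -> a
  T0 -> a
  T1 -> b

Fill CYK table bottom-up:
  [0..0]={A,T0}  "a"  orig:{A}
  [1..1]={A,T0}  "a"  orig:{A}
  [2..2]={A,T0}  "a"  orig:{A}
  [0..1]=∅  "aa"
  [1..2]=∅  "aa"
  [0..2]=∅  "aaa"

S ∉ T[0,2] ⇒ NO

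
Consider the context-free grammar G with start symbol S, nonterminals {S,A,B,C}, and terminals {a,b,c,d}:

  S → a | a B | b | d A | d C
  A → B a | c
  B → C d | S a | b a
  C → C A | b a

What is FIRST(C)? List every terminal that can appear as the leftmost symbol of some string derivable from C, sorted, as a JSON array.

Compute FIRST by fixpoint:
iter 1:
  A via A→c: +{c}
  B via B→b a: +{b}
  C via C→b a: +{b}
  S via S→a: +{a}
  S via S→b: +{b}
  S via S→d A: +{d}
  FIRST[S]={a,b,d}  FIRST[A]={c}  FIRST[B]={b}  FIRST[C]={b}
iter 2:
  A via A→B a: +{b}
  B via B→S a: +{a,d}
  FIRST[S]={a,b,d}  FIRST[A]={b,c}  FIRST[B]={a,b,d}  FIRST[C]={b}
iter 3:
  A via A→B a: +{a,d}
  FIRST[S]={a,b,d}  FIRST[A]={a,b,c,d}  FIRST[B]={a,b,d}  FIRST[C]={b}
iter 4: (no change)
  FIRST[S]={a,b,d}  FIRST[A]={a,b,c,d}  FIRST[B]={a,b,d}  FIRST[C]={b}

FIRST(C) = ["b"]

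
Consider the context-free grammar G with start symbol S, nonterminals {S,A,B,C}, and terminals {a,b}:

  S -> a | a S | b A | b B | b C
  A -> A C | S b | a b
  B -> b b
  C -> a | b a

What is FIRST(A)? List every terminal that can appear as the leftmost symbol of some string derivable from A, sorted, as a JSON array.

Compute FIRST by fixpoint:
pass 1:
  A via A→a b: +{a}
  B via B→b b: +{b}
  C via C→a: +{a}
  C via C→b a: +{b}
  S via S→a: +{a}
  S via S→b A: +{b}
  S: {a,b}  A: {a}  B: {b}  C: {a,b}
pass 2:
  A via A→S b: +{b}
  S: {a,b}  A: {a,b}  B: {b}  C: {a,b}
pass 3: (stable)
  S: {a,b}  A: {a,b}  B: {b}  C: {a,b}

FIRST(A) = ["a", "b"]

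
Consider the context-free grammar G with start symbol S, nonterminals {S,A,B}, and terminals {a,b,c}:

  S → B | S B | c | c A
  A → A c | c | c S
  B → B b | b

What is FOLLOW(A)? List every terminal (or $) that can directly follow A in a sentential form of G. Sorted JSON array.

FIRST sets, iterate to fixpoint:
iter 1:
  A via A→c: +{c}
  B via B→b: +{b}
  S via S→B: +{b}
  S via S→c: +{c}
  FIRST(S)={b,c}  FIRST(A)={c}  FIRST(B)={b}
iter 2: (no change)
  FIRST(S)={b,c}  FIRST(A)={c}  FIRST(B)={b}

FOLLOW iteration:
seed FOLLOW(S) with $
pass 1:
  A→A c: FOLLOW(A) ⊇ FIRST(c) = {c}; new: +{c}
  A→c S: FOLLOW(S) ⊇ FOLLOW(A) ⊇ {c}; new: +{c}
  B→B b: FOLLOW(B) ⊇ FIRST(b) = {b}; new: +{b}
  S→B: FOLLOW(B) ⊇ FOLLOW(S) ⊇ {$,c}; new: +{$,c}
  S→S B: FOLLOW(S) ⊇ FIRST(B) = {b}; new: +{b}
  S→c A: FOLLOW(A) ⊇ FOLLOW(S) ⊇ {$,b,c}; new: +{$,b}
  S: {$,b,c}  A: {$,b,c}  B: {$,b,c}
pass 2: done
  S: {$,b,c}  A: {$,b,c}  B: {$,b,c}

FOLLOW(A) = ["$", "b", "c"]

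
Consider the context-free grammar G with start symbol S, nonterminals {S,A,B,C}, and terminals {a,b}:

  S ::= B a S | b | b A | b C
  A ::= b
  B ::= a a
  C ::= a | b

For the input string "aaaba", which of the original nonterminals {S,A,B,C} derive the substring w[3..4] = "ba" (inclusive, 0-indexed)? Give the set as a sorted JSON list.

Convert to CNF:
  S -> B X2 | T1 A | T1 C | b
  A -> b
  B -> T0 T0
  C -> a | b
  T0 -> a
  T1 -> b
  X2 -> T0 S

CYK fill — only the sub-triangle for w[3..4]:
  cell(3,3) b: {A,C,S,T1}  orig:{A,C,S}
  cell(4,4) a: {C,T0}  orig:{C}
  cell(3,4) ba: {S}

Original NTs in T[3,4] deriving "ba": ["S"]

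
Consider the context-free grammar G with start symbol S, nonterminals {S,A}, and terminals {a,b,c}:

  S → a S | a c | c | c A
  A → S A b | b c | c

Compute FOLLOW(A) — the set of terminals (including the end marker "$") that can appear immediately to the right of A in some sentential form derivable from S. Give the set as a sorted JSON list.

Compute FIRST by fixpoint:
round 1:
  A via A→b c: +{b}
  A via A→c: +{c}
  S via S→a S: +{a}
  S via S→c: +{c}
  S: {a,c}  A: {b,c}
round 2:
  A via A→S A b: +{a}
  S: {a,c}  A: {a,b,c}
round 3: (stable)
  S: {a,c}  A: {a,b,c}

FOLLOW iteration:
FOLLOW(S) := {$}
iter 1:
  A→S A b: FOLLOW(S) ⊇ FIRST(A) = {a,b,c}; new: +{a,b,c}
  A→S A b: FOLLOW(A) ⊇ FIRST(b) = {b}; new: +{b}
  S→c A: FOLLOW(A) ⊇ FOLLOW(S) ⊇ {$,a,b,c}; new: +{$,a,c}
  FOLLOW[S]={$,a,b,c}  FOLLOW[A]={$,a,b,c}
iter 2: (no change)
  FOLLOW[S]={$,a,b,c}  FOLLOW[A]={$,a,b,c}

FOLLOW(A) = ["$", "a", "b", "c"]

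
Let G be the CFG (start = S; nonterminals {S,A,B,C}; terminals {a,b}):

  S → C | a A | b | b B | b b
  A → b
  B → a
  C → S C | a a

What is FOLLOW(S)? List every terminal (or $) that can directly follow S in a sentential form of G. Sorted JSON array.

FIRST iteration:
round 1:
  A via A→b: +{b}
  B via B→a: +{a}
  C via C→a a: +{a}
  S via S→C: +{a}
  S via S→b: +{b}
  FIRST(S)={a,b}  FIRST(A)={b}  FIRST(B)={a}  FIRST(C)={a}
round 2:
  C via C→S C: +{b}
  FIRST(S)={a,b}  FIRST(A)={b}  FIRST(B)={a}  FIRST(C)={a,b}
round 3: — fixpoint
  FIRST(S)={a,b}  FIRST(A)={b}  FIRST(B)={a}  FIRST(C)={a,b}

Compute FOLLOW by fixpoint:
seed FOLLOW(S) with $
pass 1:
  C→S C: FOLLOW(S) ⊇ FIRST(C) = {a,b}; new: +{a,b}
  S→C: FOLLOW(C) ⊇ FOLLOW(S) ⊇ {$,a,b}; new: +{$,a,b}
  S→a A: FOLLOW(A) ⊇ FOLLOW(S) ⊇ {$,a,b}; new: +{$,a,b}
  S→b B: FOLLOW(B) ⊇ FOLLOW(S) ⊇ {$,a,b}; new: +{$,a,b}
  S: {$,a,b}  A: {$,a,b}  B: {$,a,b}  C: {$,a,b}
pass 2: (no change)
  S: {$,a,b}  A: {$,a,b}  B: {$,a,b}  C: {$,a,b}

FOLLOW(S) = ["$", "a", "b"]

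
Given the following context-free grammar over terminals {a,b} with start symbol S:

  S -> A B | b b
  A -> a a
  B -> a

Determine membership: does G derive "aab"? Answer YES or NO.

CNF form of G:
  S -> A B | T1 T1
  A -> T0 T0
  B -> a
  T0 -> a
  T1 -> b

CYK fill:
  [0..0]={B,T0}  "a"  orig:{B}
  [1..1]={B,T0}  "a"  orig:{B}
  [2..2]={T1}  "b"  orig:{}
  [0..1]={A}  "aa"
  [1..2]=∅  "ab"
  [0..2]=∅  "aab"

S ∉ T[0,2] ⇒ NO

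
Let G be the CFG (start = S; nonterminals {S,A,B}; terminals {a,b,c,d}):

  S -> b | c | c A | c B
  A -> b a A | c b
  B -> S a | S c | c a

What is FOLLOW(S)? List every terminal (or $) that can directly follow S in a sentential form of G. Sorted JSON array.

FIRST sets, iterate to fixpoint:
round 1:
  A via A→b a A: +{b}
  A via A→c b: +{c}
  B via B→c a: +{c}
  S via S→b: +{b}
  S via S→c: +{c}
  S: {b,c}  A: {b,c}  B: {c}
round 2:
  B via B→S a: +{b}
  S: {b,c}  A: {b,c}  B: {b,c}
round 3: done
  S: {b,c}  A: {b,c}  B: {b,c}

Compute FOLLOW by fixpoint:
initialize: $ ∈ FOLLOW(S)
[1]
  B→S a: FOLLOW(S) ⊇ FIRST(a) = {a}; new: +{a}
  B→S c: FOLLOW(S) ⊇ FIRST(c) = {c}; new: +{c}
  S→c A: FOLLOW(A) ⊇ FOLLOW(S) ⊇ {$,a,c}; new: +{$,a,c}
  S→c B: FOLLOW(B) ⊇ FOLLOW(S) ⊇ {$,a,c}; new: +{$,a,c}
  FOLLOW(S)={$,a,c}  FOLLOW(A)={$,a,c}  FOLLOW(B)={$,a,c}
[2] done
  FOLLOW(S)={$,a,c}  FOLLOW(A)={$,a,c}  FOLLOW(B)={$,a,c}

FOLLOW(S) = ["$", "a", "c"]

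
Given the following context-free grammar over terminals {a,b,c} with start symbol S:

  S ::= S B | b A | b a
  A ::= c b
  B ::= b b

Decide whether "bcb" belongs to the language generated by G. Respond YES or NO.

CNF form of G:
  S -> S B | T1 A | T1 T2
  A -> T0 T1
  B -> T1 T1
  T0 -> c
  T1 -> b
  T2 -> a

Fill CYK table bottom-up:
  cell(0,0) b: {T1}  orig:{}
  cell(1,1) c: {T0}  orig:{}
  cell(2,2) b: {T1}  orig:{}
  cell(0,1) bc: ∅
  cell(1,2) cb: {A}
  cell(0,2) bcb: {S}

S ∈ T[0,2] ⇒ YES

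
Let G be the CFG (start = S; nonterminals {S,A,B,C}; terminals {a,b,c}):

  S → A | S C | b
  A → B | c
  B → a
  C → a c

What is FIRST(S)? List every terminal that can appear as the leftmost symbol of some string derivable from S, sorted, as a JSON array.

FIRST sets, iterate to fixpoint:
pass 1:
  A via A→c: +{c}
  B via B→a: +{a}
  C via C→a c: +{a}
  S via S→A: +{c}
  S via S→b: +{b}
  FIRST[S]={b,c}  FIRST[A]={c}  FIRST[B]={a}  FIRST[C]={a}
pass 2:
  A via A→B: +{a}
  S via S→A: +{a}
  FIRST[S]={a,b,c}  FIRST[A]={a,c}  FIRST[B]={a}  FIRST[C]={a}
pass 3: (stable)
  FIRST[S]={a,b,c}  FIRST[A]={a,c}  FIRST[B]={a}  FIRST[C]={a}

FIRST(S) = ["a", "b", "c"]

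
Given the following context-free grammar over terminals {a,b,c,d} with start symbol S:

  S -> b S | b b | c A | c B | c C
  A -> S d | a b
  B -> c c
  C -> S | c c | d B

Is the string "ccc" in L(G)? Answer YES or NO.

Convert to CNF:
  S -> T2 S | T2 T2 | T3 A | T3 B | T3 C
  A -> S T0 | T1 T2
  B -> T3 T3
  C -> T0 B | T2 S | T2 T2 | T3 A | T3 B | T3 C | T3 T3
  T0 -> d
  T1 -> a
  T2 -> b
  T3 -> c

Fill CYK table bottom-up:
  cell(0,0) c: {T3}  orig:{}
  cell(1,1) c: {T3}  orig:{}
  cell(2,2) c: {T3}  orig:{}
  cell(0,1) cc: {B,C}
  cell(1,2) cc: {B,C}
  cell(0,2) ccc: {C,S}

S ∈ T[0,2] ⇒ YES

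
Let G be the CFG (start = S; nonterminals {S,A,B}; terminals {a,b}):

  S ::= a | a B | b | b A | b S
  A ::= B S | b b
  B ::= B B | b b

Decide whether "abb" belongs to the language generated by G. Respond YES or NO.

CNF form of G:
  S -> T0 A | T0 S | T1 B | a | b
  A -> B S | T0 T0
  B -> B B | T0 T0
  T0 -> b
  T1 -> a

CYK fill:
  cell(0,0) a: {S,T1}  orig:{S}
  cell(1,1) b: {S,T0}  orig:{S}
  cell(2,2) b: {S,T0}  orig:{S}
  cell(0,1) ab: ∅
  cell(1,2) bb: {A,B,S}
  cell(0,2) abb: {S}

S ∈ T[0,2] ⇒ YES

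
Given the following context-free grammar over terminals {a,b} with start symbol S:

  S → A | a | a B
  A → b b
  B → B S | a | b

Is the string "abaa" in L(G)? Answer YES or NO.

Convert to CNF:
  S -> T0 T0 | T1 B | a
  A -> T0 T0
  B -> B S | a | b
  T0 -> b
  T1 -> a

CYK fill:
  T[0,0] 'a' = {B,S,T1}  orig:{B,S}
  T[1,1] 'b' = {B,T0}  orig:{B}
  T[2,2] 'a' = {B,S,T1}  orig:{B,S}
  T[3,3] 'a' = {B,S,T1}  orig:{B,S}
  T[0,1] 'ab' = {S}
  T[1,2] 'ba' = {B}
  T[2,3] 'aa' = {B,S}
  T[0,2] 'aba' = {S}
  T[1,3] 'baa' = {B}
  T[0,3] 'abaa' = {S}

S ∈ T[0,3] ⇒ YES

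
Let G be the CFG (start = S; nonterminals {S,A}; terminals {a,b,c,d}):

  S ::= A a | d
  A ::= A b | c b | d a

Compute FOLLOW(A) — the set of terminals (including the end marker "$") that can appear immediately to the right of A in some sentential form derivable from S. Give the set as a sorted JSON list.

FIRST iteration:
[1]
  A via A→c b: +{c}
  A via A→d a: +{d}
  S via S→A a: +{c,d}
  FIRST[S]={c,d}  FIRST[A]={c,d}
[2] done
  FIRST[S]={c,d}  FIRST[A]={c,d}

FOLLOW iteration:
seed FOLLOW(S) with $
round 1:
  A→A b: FOLLOW(A) ⊇ FIRST(b) = {b}; new: +{b}
  S→A a: FOLLOW(A) ⊇ FIRST(a) = {a}; new: +{a}
  FOLLOW(S)={$}  FOLLOW(A)={a,b}
round 2: (no change)
  FOLLOW(S)={$}  FOLLOW(A)={a,b}

FOLLOW(A) = ["a", "b"]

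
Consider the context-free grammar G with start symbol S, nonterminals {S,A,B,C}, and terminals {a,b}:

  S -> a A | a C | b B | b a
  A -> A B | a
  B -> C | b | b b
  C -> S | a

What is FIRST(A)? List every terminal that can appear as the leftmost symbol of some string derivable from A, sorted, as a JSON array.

FIRST sets, iterate to fixpoint:
[1]
  A via A→a: +{a}
  B via B→b: +{b}
  C via C→a: +{a}
  S via S→a A: +{a}
  S via S→b B: +{b}
  FIRST(S)={a,b}  FIRST(A)={a}  FIRST(B)={b}  FIRST(C)={a}
[2]
  B via B→C: +{a}
  C via C→S: +{b}
  FIRST(S)={a,b}  FIRST(A)={a}  FIRST(B)={a,b}  FIRST(C)={a,b}
[3] (stable)
  FIRST(S)={a,b}  FIRST(A)={a}  FIRST(B)={a,b}  FIRST(C)={a,b}

FIRST(A) = ["a"]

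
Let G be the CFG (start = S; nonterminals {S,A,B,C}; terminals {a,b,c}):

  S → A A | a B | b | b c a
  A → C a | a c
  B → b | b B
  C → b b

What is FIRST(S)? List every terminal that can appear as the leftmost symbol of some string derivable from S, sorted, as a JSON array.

FIRST sets, iterate to fixpoint:
round 1:
  A via A→a c: +{a}
  B via B→b: +{b}
  C via C→b b: +{b}
  S via S→A A: +{a}
  S via S→b: +{b}
  FIRST[S]={a,b}  FIRST[A]={a}  FIRST[B]={b}  FIRST[C]={b}
round 2:
  A via A→C a: +{b}
  FIRST[S]={a,b}  FIRST[A]={a,b}  FIRST[B]={b}  FIRST[C]={b}
round 3: (stable)
  FIRST[S]={a,b}  FIRST[A]={a,b}  FIRST[B]={b}  FIRST[C]={b}

FIRST(S) = ["a", "b"]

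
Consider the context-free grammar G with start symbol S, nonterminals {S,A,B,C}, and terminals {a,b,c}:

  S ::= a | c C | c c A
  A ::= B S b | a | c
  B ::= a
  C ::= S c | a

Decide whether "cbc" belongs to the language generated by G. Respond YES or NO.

CNF form of G:
  S -> T1 C | T1 X3 | a
  A -> B X2 | a | c
  B -> a
  C -> S T1 | a
  T0 -> b
  T1 -> c
  X2 -> S T0
  X3 -> T1 A

CYK fill:
  [0..0]={A,T1}  "c"  orig:{A}
  [1..1]={T0}  "b"  orig:{}
  [2..2]={A,T1}  "c"  orig:{A}
  [0..1]=∅  "cb"
  [1..2]=∅  "bc"
  [0..2]=∅  "cbc"

S ∉ T[0,2] ⇒ NO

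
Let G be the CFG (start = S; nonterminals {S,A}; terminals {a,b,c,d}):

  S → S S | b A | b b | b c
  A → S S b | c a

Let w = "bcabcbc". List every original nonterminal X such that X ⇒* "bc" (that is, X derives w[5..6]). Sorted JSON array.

CNF form of G:
  S -> S S | T0 A | T0 T0 | T0 T1
  A -> S X3 | T1 T2
  T0 -> b
  T1 -> c
  T2 -> a
  X3 -> S T0

CYK fill, restricted to cells inside w[5..6]:
  cell(5,5) b: {T0}  orig:{}
  cell(6,6) c: {T1}  orig:{}
  cell(5,6) bc: {S}

Original NTs in T[5,6] deriving "bc": ["S"]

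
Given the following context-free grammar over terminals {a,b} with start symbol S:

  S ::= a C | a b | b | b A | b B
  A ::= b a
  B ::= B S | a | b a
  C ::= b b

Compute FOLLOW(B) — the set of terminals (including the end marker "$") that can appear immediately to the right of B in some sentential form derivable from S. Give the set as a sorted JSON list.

FIRST iteration:
round 1:
  A via A→b a: +{b}
  B via B→a: +{a}
  B via B→b a: +{b}
  C via C→b b: +{b}
  S via S→a C: +{a}
  S via S→b: +{b}
  FIRST(S)={a,b}  FIRST(A)={b}  FIRST(B)={a,b}  FIRST(C)={b}
round 2: (no change)
  FIRST(S)={a,b}  FIRST(A)={b}  FIRST(B)={a,b}  FIRST(C)={b}

FOLLOW sets:
FOLLOW(S) := {$}
[1]
  B→B S: FOLLOW(B) ⊇ FIRST(S) = {a,b}; new: +{a,b}
  B→B S: FOLLOW(S) ⊇ FOLLOW(B) ⊇ {a,b}; new: +{a,b}
  S→a C: FOLLOW(C) ⊇ FOLLOW(S) ⊇ {$,a,b}; new: +{$,a,b}
  S→b A: FOLLOW(A) ⊇ FOLLOW(S) ⊇ {$,a,b}; new: +{$,a,b}
  S→b B: FOLLOW(B) ⊇ FOLLOW(S) ⊇ {$,a,b}; new: +{$}
  FOLLOW(S)={$,a,b}  FOLLOW(A)={$,a,b}  FOLLOW(B)={$,a,b}  FOLLOW(C)={$,a,b}
[2] — fixpoint
  FOLLOW(S)={$,a,b}  FOLLOW(A)={$,a,b}  FOLLOW(B)={$,a,b}  FOLLOW(C)={$,a,b}

FOLLOW(B) = ["$", "a", "b"]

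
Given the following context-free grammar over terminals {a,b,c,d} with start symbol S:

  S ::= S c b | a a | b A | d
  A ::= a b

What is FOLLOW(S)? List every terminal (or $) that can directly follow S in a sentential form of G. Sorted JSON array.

FIRST iteration:
round 1:
  A via A→a b: +{a}
  S via S→a a: +{a}
  S via S→b A: +{b}
  S via S→d: +{d}
  FIRST[S]={a,b,d}  FIRST[A]={a}
round 2: — fixpoint
  FIRST[S]={a,b,d}  FIRST[A]={a}

FOLLOW iteration:
FOLLOW(S) := {$}
pass 1:
  S→S c b: FOLLOW(S) ⊇ FIRST(c) = {c}; new: +{c}
  S→b A: FOLLOW(A) ⊇ FOLLOW(S) ⊇ {$,c}; new: +{$,c}
  FOLLOW[S]={$,c}  FOLLOW[A]={$,c}
pass 2: (no change)
  FOLLOW[S]={$,c}  FOLLOW[A]={$,c}

FOLLOW(S) = ["$", "c"]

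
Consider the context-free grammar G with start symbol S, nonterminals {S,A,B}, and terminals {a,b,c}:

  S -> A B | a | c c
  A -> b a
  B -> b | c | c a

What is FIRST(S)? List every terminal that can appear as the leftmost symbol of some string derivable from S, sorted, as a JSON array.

FIRST sets, iterate to fixpoint:
round 1:
  A via A→b a: +{b}
  B via B→b: +{b}
  B via B→c: +{c}
  S via S→A B: +{b}
  S via S→a: +{a}
  S via S→c c: +{c}
  FIRST[S]={a,b,c}  FIRST[A]={b}  FIRST[B]={b,c}
round 2: (stable)
  FIRST[S]={a,b,c}  FIRST[A]={b}  FIRST[B]={b,c}

FIRST(S) = ["a", "b", "c"]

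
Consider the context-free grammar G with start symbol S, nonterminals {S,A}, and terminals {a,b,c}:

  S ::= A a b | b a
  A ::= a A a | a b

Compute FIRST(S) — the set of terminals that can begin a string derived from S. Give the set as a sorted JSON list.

FIRST sets, iterate to fixpoint:
round 1:
  A via A→a A a: +{a}
  S via S→A a b: +{a}
  S via S→b a: +{b}
  FIRST(S)={a,b}  FIRST(A)={a}
round 2: done
  FIRST(S)={a,b}  FIRST(A)={a}

FIRST(S) = ["a", "b"]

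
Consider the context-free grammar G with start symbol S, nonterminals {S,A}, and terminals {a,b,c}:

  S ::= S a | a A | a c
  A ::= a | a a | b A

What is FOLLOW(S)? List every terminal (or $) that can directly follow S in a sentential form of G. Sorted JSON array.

FIRST sets, iterate to fixpoint:
pass 1:
  A via A→a: +{a}
  A via A→b A: +{b}
  S via S→a A: +{a}
  FIRST[S]={a}  FIRST[A]={a,b}
pass 2: done
  FIRST[S]={a}  FIRST[A]={a,b}

Compute FOLLOW by fixpoint:
seed FOLLOW(S) with $
iter 1:
  S→S a: FOLLOW(S) ⊇ FIRST(a) = {a}; new: +{a}
  S→a A: FOLLOW(A) ⊇ FOLLOW(S) ⊇ {$,a}; new: +{$,a}
  FOLLOW[S]={$,a}  FOLLOW[A]={$,a}
iter 2: (stable)
  FOLLOW[S]={$,a}  FOLLOW[A]={$,a}

FOLLOW(S) = ["$", "a"]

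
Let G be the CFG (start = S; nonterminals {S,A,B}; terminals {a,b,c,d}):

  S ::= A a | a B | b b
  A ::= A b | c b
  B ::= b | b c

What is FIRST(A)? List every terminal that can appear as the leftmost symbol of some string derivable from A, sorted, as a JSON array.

FIRST iteration:
iter 1:
  A via A→c b: +{c}
  B via B→b: +{b}
  S via S→A a: +{c}
  S via S→a B: +{a}
  S via S→b b: +{b}
  S: {a,b,c}  A: {c}  B: {b}
iter 2: done
  S: {a,b,c}  A: {c}  B: {b}

FIRST(A) = ["c"]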